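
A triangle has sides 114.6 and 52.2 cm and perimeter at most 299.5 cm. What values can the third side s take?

Triangle inequality alone gives 62.4 < s < 166.8.
The perimeter condition gives s ≤ 299.5 − 114.6 − 52.2 = 132.7.
Intersecting the two: 62.4 < s ≤ 132.7.

62.4 < s ≤ 132.7 cm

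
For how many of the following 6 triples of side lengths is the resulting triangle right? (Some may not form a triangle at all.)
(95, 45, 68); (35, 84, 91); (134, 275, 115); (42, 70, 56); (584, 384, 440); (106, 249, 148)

3

(95,45,68): 45²+68² = 6649 < 9025 = 95² → obtuse
(35,84,91): 35²+84² = 8281 = 91² → right
(134,275,115): 115+134 ≤ 275, not a triangle
(42,70,56): 42²+56² = 4900 = 70² → right
(584,384,440): 384²+440² = 341056 = 584² → right
(106,249,148): 106²+148² = 33140 < 62001 = 249² → obtuse
3 of the 6 are right.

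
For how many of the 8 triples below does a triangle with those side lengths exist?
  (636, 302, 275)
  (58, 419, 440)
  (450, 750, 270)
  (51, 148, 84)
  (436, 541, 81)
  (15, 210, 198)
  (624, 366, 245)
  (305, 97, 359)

(275,302,636): 275+302 ≤ 636 → not valid
(58,419,440): 58+419 > 440 → valid
(270,450,750): 270+450 ≤ 750 → not valid
(51,84,148): 51+84 ≤ 148 → not valid
(81,436,541): 81+436 ≤ 541 → not valid
(15,198,210): 15+198 > 210 → valid
(245,366,624): 245+366 ≤ 624 → not valid
(97,305,359): 97+305 > 359 → valid
3 of the 8 triples form a triangle.

3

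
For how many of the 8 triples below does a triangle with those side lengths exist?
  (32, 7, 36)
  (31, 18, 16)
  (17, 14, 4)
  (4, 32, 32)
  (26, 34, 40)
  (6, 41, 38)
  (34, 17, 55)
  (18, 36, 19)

7

(7,32,36): 7+32 > 36 → valid
(16,18,31): 16+18 > 31 → valid
(4,14,17): 4+14 > 17 → valid
(4,32,32): 4+32 > 32 → valid
(26,34,40): 26+34 > 40 → valid
(6,38,41): 6+38 > 41 → valid
(17,34,55): 17+34 ≤ 55 → not valid
(18,19,36): 18+19 > 36 → valid
7 of the 8 triples form a triangle.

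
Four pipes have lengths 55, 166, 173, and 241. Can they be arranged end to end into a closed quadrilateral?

A quadrilateral exists iff every side is shorter than the sum of the others — equivalently, the longest side is less than the sum of the rest.
Longest side 241 < 394 (sum of the remaining 3), so yes.

Yes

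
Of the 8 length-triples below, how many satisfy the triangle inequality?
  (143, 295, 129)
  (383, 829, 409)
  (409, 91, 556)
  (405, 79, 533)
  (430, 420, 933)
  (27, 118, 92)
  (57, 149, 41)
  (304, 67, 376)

1

(129,143,295): 129+143 ≤ 295 → not valid
(383,409,829): 383+409 ≤ 829 → not valid
(91,409,556): 91+409 ≤ 556 → not valid
(79,405,533): 79+405 ≤ 533 → not valid
(420,430,933): 420+430 ≤ 933 → not valid
(27,92,118): 27+92 > 118 → valid
(41,57,149): 41+57 ≤ 149 → not valid
(67,304,376): 67+304 ≤ 376 → not valid
1 of the 8 triples forms a triangle.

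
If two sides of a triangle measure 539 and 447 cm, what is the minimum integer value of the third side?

93

The third side must be strictly greater than |539 − 447| = 92.
The smallest integer above 92 is 93.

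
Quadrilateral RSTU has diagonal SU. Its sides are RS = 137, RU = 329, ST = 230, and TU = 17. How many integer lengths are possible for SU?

From triangle RSU: 192 < SU < 466.
From triangle TSU: 213 < SU < 247.
Intersection: 213 < SU < 247, so integers 214 through 246: 33 values.

33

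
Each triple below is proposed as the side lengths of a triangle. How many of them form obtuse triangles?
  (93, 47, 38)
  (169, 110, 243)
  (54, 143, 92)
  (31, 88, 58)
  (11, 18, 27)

(93,47,38): 38+47 ≤ 93, not a triangle
(169,110,243): 110²+169² = 40661 < 59049 = 243² → obtuse
(54,143,92): 54²+92² = 11380 < 20449 = 143² → obtuse
(31,88,58): 31²+58² = 4325 < 7744 = 88² → obtuse
(11,18,27): 11²+18² = 445 < 729 = 27² → obtuse
4 of the 5 are obtuse.

4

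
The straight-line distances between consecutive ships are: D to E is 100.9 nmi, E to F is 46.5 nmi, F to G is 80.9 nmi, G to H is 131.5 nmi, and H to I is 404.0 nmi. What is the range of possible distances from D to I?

44.2 ≤ DI ≤ 763.8 nmi

The maximum is all hops collinear in one direction: 100.9 + 46.5 + 80.9 + 131.5 + 404.0 = 763.8.
The longest hop is 404.0; the others sum to 359.8. Folding the others back against it leaves at least 404.0 − 359.8 = 44.2.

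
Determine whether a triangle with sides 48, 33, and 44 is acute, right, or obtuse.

Compare the square of the longest side to the sum of squares of the other two: 33² + 44² = 3025 > 2304 = 48².

acute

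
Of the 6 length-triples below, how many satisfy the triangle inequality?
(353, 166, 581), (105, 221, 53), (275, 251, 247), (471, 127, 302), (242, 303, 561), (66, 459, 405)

2

(166,353,581): 166+353 ≤ 581 → not valid
(53,105,221): 53+105 ≤ 221 → not valid
(247,251,275): 247+251 > 275 → valid
(127,302,471): 127+302 ≤ 471 → not valid
(242,303,561): 242+303 ≤ 561 → not valid
(66,405,459): 66+405 > 459 → valid
2 of the 6 triples form a triangle.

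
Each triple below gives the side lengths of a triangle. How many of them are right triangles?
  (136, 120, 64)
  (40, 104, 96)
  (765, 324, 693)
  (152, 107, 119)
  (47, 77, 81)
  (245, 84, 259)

4

(136,120,64): 64²+120² = 18496 = 136² → right
(40,104,96): 40²+96² = 10816 = 104² → right
(765,324,693): 324²+693² = 585225 = 765² → right
(152,107,119): 107²+119² = 25610 > 23104 = 152² → acute
(47,77,81): 47²+77² = 8138 > 6561 = 81² → acute
(245,84,259): 84²+245² = 67081 = 259² → right
4 of the 6 are right.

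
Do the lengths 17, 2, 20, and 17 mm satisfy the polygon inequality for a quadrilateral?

A quadrilateral exists iff every side is shorter than the sum of the others — equivalently, the longest side is less than the sum of the rest.
Longest side 20 < 36 (sum of the remaining 3), so yes.

Yes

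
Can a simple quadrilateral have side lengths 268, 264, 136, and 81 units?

Yes

A quadrilateral exists iff every side is shorter than the sum of the others — equivalently, the longest side is less than the sum of the rest.
Longest side 268 < 481 (sum of the remaining 3), so yes.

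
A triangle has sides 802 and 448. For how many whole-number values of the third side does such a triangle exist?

895

The third side lies in the open interval (354, 1250).
Integers from 355 to 1249 inclusive: 1249 − 355 + 1 = 895.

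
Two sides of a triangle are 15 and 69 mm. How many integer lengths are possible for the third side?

29

The third side lies in the open interval (54, 84).
Integers from 55 to 83 inclusive: 83 − 55 + 1 = 29.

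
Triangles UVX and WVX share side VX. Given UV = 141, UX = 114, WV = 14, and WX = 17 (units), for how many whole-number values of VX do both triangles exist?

3

From triangle UVX: 27 < VX < 255.
From triangle WVX: 3 < VX < 31.
Intersection: 27 < VX < 31, so integers 28 through 30: 3 values.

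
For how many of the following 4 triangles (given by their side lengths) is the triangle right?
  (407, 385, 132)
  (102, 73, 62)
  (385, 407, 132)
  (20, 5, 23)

(407,385,132): 132²+385² = 165649 = 407² → right
(102,73,62): 62²+73² = 9173 < 10404 = 102² → obtuse
(385,407,132): 132²+385² = 165649 = 407² → right
(20,5,23): 5²+20² = 425 < 529 = 23² → obtuse
2 of the 4 are right.

2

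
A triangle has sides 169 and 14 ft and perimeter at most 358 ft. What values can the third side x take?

Triangle inequality alone gives 155 < x < 183.
The perimeter condition gives x ≤ 358 − 169 − 14 = 175.
Intersecting the two: 155 < x ≤ 175.

155 < x ≤ 175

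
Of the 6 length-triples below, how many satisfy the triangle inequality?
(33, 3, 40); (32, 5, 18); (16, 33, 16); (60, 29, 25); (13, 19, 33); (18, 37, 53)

1

(3,33,40): 3+33 ≤ 40 → not valid
(5,18,32): 5+18 ≤ 32 → not valid
(16,16,33): 16+16 ≤ 33 → not valid
(25,29,60): 25+29 ≤ 60 → not valid
(13,19,33): 13+19 ≤ 33 → not valid
(18,37,53): 18+37 > 53 → valid
1 of the 6 triples forms a triangle.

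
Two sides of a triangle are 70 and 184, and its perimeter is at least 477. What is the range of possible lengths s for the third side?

Triangle inequality alone gives 114 < s < 254.
The perimeter condition gives s ≥ 477 − 70 − 184 = 223.
Intersecting the two: 223 ≤ s < 254.

223 ≤ s < 254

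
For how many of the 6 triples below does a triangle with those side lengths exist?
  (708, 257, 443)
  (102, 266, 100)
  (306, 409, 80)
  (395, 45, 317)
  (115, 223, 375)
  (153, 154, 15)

(257,443,708): 257+443 ≤ 708 → not valid
(100,102,266): 100+102 ≤ 266 → not valid
(80,306,409): 80+306 ≤ 409 → not valid
(45,317,395): 45+317 ≤ 395 → not valid
(115,223,375): 115+223 ≤ 375 → not valid
(15,153,154): 15+153 > 154 → valid
1 of the 6 triples forms a triangle.

1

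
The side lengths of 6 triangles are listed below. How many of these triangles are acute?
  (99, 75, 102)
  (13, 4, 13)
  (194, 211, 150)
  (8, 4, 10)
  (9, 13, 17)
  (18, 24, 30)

(99,75,102): 75²+99² = 15426 > 10404 = 102² → acute
(13,4,13): 4²+13² = 185 > 169 = 13² → acute
(194,211,150): 150²+194² = 60136 > 44521 = 211² → acute
(8,4,10): 4²+8² = 80 < 100 = 10² → obtuse
(9,13,17): 9²+13² = 250 < 289 = 17² → obtuse
(18,24,30): 18²+24² = 900 = 30² → right
3 of the 6 are acute.

3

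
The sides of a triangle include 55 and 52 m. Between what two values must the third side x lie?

By the triangle inequality, x must be less than 55 + 52 = 107 and greater than |55 − 52| = 3.

3 < x < 107 (m)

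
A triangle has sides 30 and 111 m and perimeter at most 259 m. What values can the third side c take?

Triangle inequality alone gives 81 < c < 141.
The perimeter condition gives c ≤ 259 − 30 − 111 = 118.
Intersecting the two: 81 < c ≤ 118.

81 < c ≤ 118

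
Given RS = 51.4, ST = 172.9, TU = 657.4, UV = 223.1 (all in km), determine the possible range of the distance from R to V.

210.0 ≤ RV ≤ 1104.8 km

The maximum is all hops collinear in one direction: 51.4 + 172.9 + 657.4 + 223.1 = 1104.8.
The longest hop is 657.4; the others sum to 447.4. Folding the others back against it leaves at least 657.4 − 447.4 = 210.0.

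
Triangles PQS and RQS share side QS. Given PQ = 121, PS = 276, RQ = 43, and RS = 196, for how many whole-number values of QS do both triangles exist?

83

From triangle PQS: 155 < QS < 397.
From triangle RQS: 153 < QS < 239.
Intersection: 155 < QS < 239, so integers 156 through 238: 83 values.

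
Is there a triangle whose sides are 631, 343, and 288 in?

The two shorter sides sum to 631, exactly equal to the longest side 631.
That gives only a degenerate (flat) triangle — the inequality must be strict.

No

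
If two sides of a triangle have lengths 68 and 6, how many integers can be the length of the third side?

The third side lies in the open interval (62, 74).
Integers from 63 to 73 inclusive: 73 − 63 + 1 = 11.

11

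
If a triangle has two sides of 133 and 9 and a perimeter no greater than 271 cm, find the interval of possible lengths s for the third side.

124 < s ≤ 129

Triangle inequality alone gives 124 < s < 142.
The perimeter condition gives s ≤ 271 − 133 − 9 = 129.
Intersecting the two: 124 < s ≤ 129.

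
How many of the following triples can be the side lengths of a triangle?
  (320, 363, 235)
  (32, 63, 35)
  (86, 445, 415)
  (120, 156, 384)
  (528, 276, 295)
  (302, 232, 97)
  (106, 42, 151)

5

(235,320,363): 235+320 > 363 → valid
(32,35,63): 32+35 > 63 → valid
(86,415,445): 86+415 > 445 → valid
(120,156,384): 120+156 ≤ 384 → not valid
(276,295,528): 276+295 > 528 → valid
(97,232,302): 97+232 > 302 → valid
(42,106,151): 42+106 ≤ 151 → not valid
5 of the 7 triples form a triangle.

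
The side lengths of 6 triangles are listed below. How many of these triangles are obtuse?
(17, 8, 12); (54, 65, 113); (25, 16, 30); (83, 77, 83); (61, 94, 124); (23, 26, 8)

5

(17,8,12): 8²+12² = 208 < 289 = 17² → obtuse
(54,65,113): 54²+65² = 7141 < 12769 = 113² → obtuse
(25,16,30): 16²+25² = 881 < 900 = 30² → obtuse
(83,77,83): 77²+83² = 12818 > 6889 = 83² → acute
(61,94,124): 61²+94² = 12557 < 15376 = 124² → obtuse
(23,26,8): 8²+23² = 593 < 676 = 26² → obtuse
5 of the 6 are obtuse.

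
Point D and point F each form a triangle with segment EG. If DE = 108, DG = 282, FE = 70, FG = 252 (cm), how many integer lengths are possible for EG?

139

From triangle DEG: 174 < EG < 390.
From triangle FEG: 182 < EG < 322.
Intersection: 182 < EG < 322, so integers 183 through 321: 139 values.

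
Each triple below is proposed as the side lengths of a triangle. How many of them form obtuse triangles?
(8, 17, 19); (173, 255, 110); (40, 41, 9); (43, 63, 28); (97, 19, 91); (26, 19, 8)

5

(8,17,19): 8²+17² = 353 < 361 = 19² → obtuse
(173,255,110): 110²+173² = 42029 < 65025 = 255² → obtuse
(40,41,9): 9²+40² = 1681 = 41² → right
(43,63,28): 28²+43² = 2633 < 3969 = 63² → obtuse
(97,19,91): 19²+91² = 8642 < 9409 = 97² → obtuse
(26,19,8): 8²+19² = 425 < 676 = 26² → obtuse
5 of the 6 are obtuse.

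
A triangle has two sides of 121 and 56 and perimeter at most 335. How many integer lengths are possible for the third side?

93

Triangle inequality: 65 < x < 177. Perimeter ≤ 335 gives x ≤ 335 − 121 − 56 = 158.
So 65 < x ≤ 158; integers 66 through 158: 93 values.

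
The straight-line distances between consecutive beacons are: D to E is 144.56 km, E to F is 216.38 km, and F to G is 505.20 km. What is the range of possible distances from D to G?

The maximum is all hops collinear in one direction: 144.56 + 216.38 + 505.20 = 866.14.
The longest hop is 505.20; the others sum to 360.94. Folding the others back against it leaves at least 505.20 − 360.94 = 144.26.

144.26 ≤ DG ≤ 866.14 km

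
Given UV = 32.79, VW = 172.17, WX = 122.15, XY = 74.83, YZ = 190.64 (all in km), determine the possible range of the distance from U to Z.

0 ≤ UZ ≤ 592.58 km

The maximum is all hops collinear in one direction: 32.79 + 172.17 + 122.15 + 74.83 + 190.64 = 592.58.
The longest hop is 190.64; the others sum to 401.94. Since 190.64 ≤ 401.94, the path can fold back on itself completely, so the minimum distance is 0.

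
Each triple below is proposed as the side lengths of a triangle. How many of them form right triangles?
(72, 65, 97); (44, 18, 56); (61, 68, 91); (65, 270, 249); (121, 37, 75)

1

(72,65,97): 65²+72² = 9409 = 97² → right
(44,18,56): 18²+44² = 2260 < 3136 = 56² → obtuse
(61,68,91): 61²+68² = 8345 > 8281 = 91² → acute
(65,270,249): 65²+249² = 66226 < 72900 = 270² → obtuse
(121,37,75): 37+75 ≤ 121, not a triangle
1 of the 5 is right.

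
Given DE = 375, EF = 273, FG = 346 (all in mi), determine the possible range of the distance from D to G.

0 ≤ DG ≤ 994 mi

The maximum is all hops collinear in one direction: 375 + 273 + 346 = 994.
The longest hop is 375; the others sum to 619. Since 375 ≤ 619, the path can fold back on itself completely, so the minimum distance is 0.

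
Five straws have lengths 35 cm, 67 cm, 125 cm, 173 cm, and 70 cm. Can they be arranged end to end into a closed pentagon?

Yes

A pentagon exists iff every side is shorter than the sum of the others — equivalently, the longest side is less than the sum of the rest.
Longest side 173 < 297 (sum of the remaining 4), so yes.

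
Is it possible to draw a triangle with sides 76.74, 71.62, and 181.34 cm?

No

The longest side is 181.34, but the other two sum to only 148.36.
148.36 < 181.34, so the triangle inequality fails.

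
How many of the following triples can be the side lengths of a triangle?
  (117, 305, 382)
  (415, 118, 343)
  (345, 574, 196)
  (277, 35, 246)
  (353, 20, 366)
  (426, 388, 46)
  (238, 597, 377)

(117,305,382): 117+305 > 382 → valid
(118,343,415): 118+343 > 415 → valid
(196,345,574): 196+345 ≤ 574 → not valid
(35,246,277): 35+246 > 277 → valid
(20,353,366): 20+353 > 366 → valid
(46,388,426): 46+388 > 426 → valid
(238,377,597): 238+377 > 597 → valid
6 of the 7 triples form a triangle.

6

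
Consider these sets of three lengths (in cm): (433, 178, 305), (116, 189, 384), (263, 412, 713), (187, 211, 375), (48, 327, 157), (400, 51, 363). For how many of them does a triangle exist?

3

(178,305,433): 178+305 > 433 → valid
(116,189,384): 116+189 ≤ 384 → not valid
(263,412,713): 263+412 ≤ 713 → not valid
(187,211,375): 187+211 > 375 → valid
(48,157,327): 48+157 ≤ 327 → not valid
(51,363,400): 51+363 > 400 → valid
3 of the 6 triples form a triangle.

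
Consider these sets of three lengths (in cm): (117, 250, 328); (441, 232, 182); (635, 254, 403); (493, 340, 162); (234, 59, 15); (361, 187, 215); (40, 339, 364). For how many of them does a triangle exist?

(117,250,328): 117+250 > 328 → valid
(182,232,441): 182+232 ≤ 441 → not valid
(254,403,635): 254+403 > 635 → valid
(162,340,493): 162+340 > 493 → valid
(15,59,234): 15+59 ≤ 234 → not valid
(187,215,361): 187+215 > 361 → valid
(40,339,364): 40+339 > 364 → valid
5 of the 7 triples form a triangle.

5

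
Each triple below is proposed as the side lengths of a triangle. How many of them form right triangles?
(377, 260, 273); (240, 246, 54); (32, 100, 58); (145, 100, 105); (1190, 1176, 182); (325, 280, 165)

5

(377,260,273): 260²+273² = 142129 = 377² → right
(240,246,54): 54²+240² = 60516 = 246² → right
(32,100,58): 32+58 ≤ 100, not a triangle
(145,100,105): 100²+105² = 21025 = 145² → right
(1190,1176,182): 182²+1176² = 1416100 = 1190² → right
(325,280,165): 165²+280² = 105625 = 325² → right
5 of the 6 are right.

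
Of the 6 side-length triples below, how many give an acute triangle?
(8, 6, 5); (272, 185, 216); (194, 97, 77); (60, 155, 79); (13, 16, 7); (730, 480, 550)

1

(8,6,5): 5²+6² = 61 < 64 = 8² → obtuse
(272,185,216): 185²+216² = 80881 > 73984 = 272² → acute
(194,97,77): 77+97 ≤ 194, not a triangle
(60,155,79): 60+79 ≤ 155, not a triangle
(13,16,7): 7²+13² = 218 < 256 = 16² → obtuse
(730,480,550): 480²+550² = 532900 = 730² → right
1 of the 6 is acute.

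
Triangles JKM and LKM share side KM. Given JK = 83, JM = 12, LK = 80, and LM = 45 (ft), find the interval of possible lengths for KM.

From triangle JKM: |83 − 12| < KM < 83 + 12, i.e. 71 < KM < 95.
From triangle LKM: 35 < KM < 125.
Both must hold, so KM lies in the intersection.

71 < KM < 95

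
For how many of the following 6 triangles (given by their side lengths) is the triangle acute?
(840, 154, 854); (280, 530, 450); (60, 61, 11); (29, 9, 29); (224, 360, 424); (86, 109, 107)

(840,154,854): 154²+840² = 729316 = 854² → right
(280,530,450): 280²+450² = 280900 = 530² → right
(60,61,11): 11²+60² = 3721 = 61² → right
(29,9,29): 9²+29² = 922 > 841 = 29² → acute
(224,360,424): 224²+360² = 179776 = 424² → right
(86,109,107): 86²+107² = 18845 > 11881 = 109² → acute
2 of the 6 are acute.

2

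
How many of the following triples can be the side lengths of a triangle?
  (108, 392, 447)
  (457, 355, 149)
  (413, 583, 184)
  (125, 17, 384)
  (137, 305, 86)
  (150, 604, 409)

(108,392,447): 108+392 > 447 → valid
(149,355,457): 149+355 > 457 → valid
(184,413,583): 184+413 > 583 → valid
(17,125,384): 17+125 ≤ 384 → not valid
(86,137,305): 86+137 ≤ 305 → not valid
(150,409,604): 150+409 ≤ 604 → not valid
3 of the 6 triples form a triangle.

3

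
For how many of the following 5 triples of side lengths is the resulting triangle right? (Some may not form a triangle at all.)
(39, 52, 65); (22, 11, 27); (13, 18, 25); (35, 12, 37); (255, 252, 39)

3

(39,52,65): 39²+52² = 4225 = 65² → right
(22,11,27): 11²+22² = 605 < 729 = 27² → obtuse
(13,18,25): 13²+18² = 493 < 625 = 25² → obtuse
(35,12,37): 12²+35² = 1369 = 37² → right
(255,252,39): 39²+252² = 65025 = 255² → right
3 of the 5 are right.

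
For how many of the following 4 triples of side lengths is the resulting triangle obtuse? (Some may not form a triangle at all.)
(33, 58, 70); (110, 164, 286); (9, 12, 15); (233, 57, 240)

(33,58,70): 33²+58² = 4453 < 4900 = 70² → obtuse
(110,164,286): 110+164 ≤ 286, not a triangle
(9,12,15): 9²+12² = 225 = 15² → right
(233,57,240): 57²+233² = 57538 < 57600 = 240² → obtuse
2 of the 4 are obtuse.

2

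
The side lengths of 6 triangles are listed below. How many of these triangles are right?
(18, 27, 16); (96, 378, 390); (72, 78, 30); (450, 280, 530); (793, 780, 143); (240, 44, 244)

5

(18,27,16): 16²+18² = 580 < 729 = 27² → obtuse
(96,378,390): 96²+378² = 152100 = 390² → right
(72,78,30): 30²+72² = 6084 = 78² → right
(450,280,530): 280²+450² = 280900 = 530² → right
(793,780,143): 143²+780² = 628849 = 793² → right
(240,44,244): 44²+240² = 59536 = 244² → right
5 of the 6 are right.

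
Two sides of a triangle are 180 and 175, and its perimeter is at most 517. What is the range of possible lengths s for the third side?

5 < s ≤ 162

Triangle inequality alone gives 5 < s < 355.
The perimeter condition gives s ≤ 517 − 180 − 175 = 162.
Intersecting the two: 5 < s ≤ 162.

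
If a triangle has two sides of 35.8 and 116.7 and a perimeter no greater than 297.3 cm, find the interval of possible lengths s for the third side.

80.9 < s ≤ 144.8 cm

Triangle inequality alone gives 80.9 < s < 152.5.
The perimeter condition gives s ≤ 297.3 − 35.8 − 116.7 = 144.8.
Intersecting the two: 80.9 < s ≤ 144.8.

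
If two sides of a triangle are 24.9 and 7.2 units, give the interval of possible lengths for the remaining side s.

By the triangle inequality, s must be less than 24.9 + 7.2 = 32.1 and greater than |24.9 − 7.2| = 17.7.

17.7 < s < 32.1 (units)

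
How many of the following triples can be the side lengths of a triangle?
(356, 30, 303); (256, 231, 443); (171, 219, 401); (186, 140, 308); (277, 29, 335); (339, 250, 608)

(30,303,356): 30+303 ≤ 356 → not valid
(231,256,443): 231+256 > 443 → valid
(171,219,401): 171+219 ≤ 401 → not valid
(140,186,308): 140+186 > 308 → valid
(29,277,335): 29+277 ≤ 335 → not valid
(250,339,608): 250+339 ≤ 608 → not valid
2 of the 6 triples form a triangle.

2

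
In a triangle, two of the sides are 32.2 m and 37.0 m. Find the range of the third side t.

4.8 < t < 69.2

By the triangle inequality, t must be less than 32.2 + 37.0 = 69.2 and greater than |32.2 − 37.0| = 4.8.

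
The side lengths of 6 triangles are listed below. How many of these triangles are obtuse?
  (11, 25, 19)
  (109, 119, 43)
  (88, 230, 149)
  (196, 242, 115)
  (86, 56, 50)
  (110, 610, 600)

5

(11,25,19): 11²+19² = 482 < 625 = 25² → obtuse
(109,119,43): 43²+109² = 13730 < 14161 = 119² → obtuse
(88,230,149): 88²+149² = 29945 < 52900 = 230² → obtuse
(196,242,115): 115²+196² = 51641 < 58564 = 242² → obtuse
(86,56,50): 50²+56² = 5636 < 7396 = 86² → obtuse
(110,610,600): 110²+600² = 372100 = 610² → right
5 of the 6 are obtuse.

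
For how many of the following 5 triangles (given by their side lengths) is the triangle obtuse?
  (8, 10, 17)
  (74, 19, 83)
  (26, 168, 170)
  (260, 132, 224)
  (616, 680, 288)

2

(8,10,17): 8²+10² = 164 < 289 = 17² → obtuse
(74,19,83): 19²+74² = 5837 < 6889 = 83² → obtuse
(26,168,170): 26²+168² = 28900 = 170² → right
(260,132,224): 132²+224² = 67600 = 260² → right
(616,680,288): 288²+616² = 462400 = 680² → right
2 of the 5 are obtuse.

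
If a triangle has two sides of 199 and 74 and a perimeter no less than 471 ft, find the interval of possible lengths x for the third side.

Triangle inequality alone gives 125 < x < 273.
The perimeter condition gives x ≥ 471 − 199 − 74 = 198.
Intersecting the two: 198 ≤ x < 273.

198 ≤ x < 273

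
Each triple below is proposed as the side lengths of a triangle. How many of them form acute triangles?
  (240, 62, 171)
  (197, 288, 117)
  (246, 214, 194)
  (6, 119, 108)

(240,62,171): 62+171 ≤ 240, not a triangle
(197,288,117): 117²+197² = 52498 < 82944 = 288² → obtuse
(246,214,194): 194²+214² = 83432 > 60516 = 246² → acute
(6,119,108): 6+108 ≤ 119, not a triangle
1 of the 4 is acute.

1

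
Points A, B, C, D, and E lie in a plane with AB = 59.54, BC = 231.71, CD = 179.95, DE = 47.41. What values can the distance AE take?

0 ≤ AE ≤ 518.61

The maximum is all hops collinear in one direction: 59.54 + 231.71 + 179.95 + 47.41 = 518.61.
The longest hop is 231.71; the others sum to 286.90. Since 231.71 ≤ 286.90, the path can fold back on itself completely, so the minimum distance is 0.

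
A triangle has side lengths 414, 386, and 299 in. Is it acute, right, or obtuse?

Compare the square of the longest side to the sum of squares of the other two: 299² + 386² = 238397 > 171396 = 414².

acute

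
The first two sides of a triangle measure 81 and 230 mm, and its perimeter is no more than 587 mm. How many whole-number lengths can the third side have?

Triangle inequality: 149 < x < 311. Perimeter ≤ 587 gives x ≤ 587 − 81 − 230 = 276.
So 149 < x ≤ 276; integers 150 through 276: 127 values.

127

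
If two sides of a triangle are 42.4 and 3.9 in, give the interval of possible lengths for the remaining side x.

38.5 < x < 46.3

By the triangle inequality, x must be less than 42.4 + 3.9 = 46.3 and greater than |42.4 − 3.9| = 38.5.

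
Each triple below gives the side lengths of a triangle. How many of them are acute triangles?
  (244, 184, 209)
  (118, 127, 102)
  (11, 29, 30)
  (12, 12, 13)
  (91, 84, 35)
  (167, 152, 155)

(244,184,209): 184²+209² = 77537 > 59536 = 244² → acute
(118,127,102): 102²+118² = 24328 > 16129 = 127² → acute
(11,29,30): 11²+29² = 962 > 900 = 30² → acute
(12,12,13): 12²+12² = 288 > 169 = 13² → acute
(91,84,35): 35²+84² = 8281 = 91² → right
(167,152,155): 152²+155² = 47129 > 27889 = 167² → acute
5 of the 6 are acute.

5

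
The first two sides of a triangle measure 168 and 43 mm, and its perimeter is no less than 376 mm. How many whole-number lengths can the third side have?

Triangle inequality: 125 < x < 211. Perimeter ≥ 376 gives x ≥ 376 − 168 − 43 = 165.
So 165 ≤ x < 211; integers 165 through 210: 46 values.

46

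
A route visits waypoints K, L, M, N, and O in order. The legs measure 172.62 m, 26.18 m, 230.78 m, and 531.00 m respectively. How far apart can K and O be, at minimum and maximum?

The maximum is all hops collinear in one direction: 172.62 + 26.18 + 230.78 + 531.00 = 960.58.
The longest hop is 531.00; the others sum to 429.58. Folding the others back against it leaves at least 531.00 − 429.58 = 101.42.

101.42 ≤ KO ≤ 960.58 m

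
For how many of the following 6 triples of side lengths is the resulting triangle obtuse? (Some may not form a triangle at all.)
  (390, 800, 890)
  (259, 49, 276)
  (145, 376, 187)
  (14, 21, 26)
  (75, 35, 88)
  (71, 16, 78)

(390,800,890): 390²+800² = 792100 = 890² → right
(259,49,276): 49²+259² = 69482 < 76176 = 276² → obtuse
(145,376,187): 145+187 ≤ 376, not a triangle
(14,21,26): 14²+21² = 637 < 676 = 26² → obtuse
(75,35,88): 35²+75² = 6850 < 7744 = 88² → obtuse
(71,16,78): 16²+71² = 5297 < 6084 = 78² → obtuse
4 of the 6 are obtuse.

4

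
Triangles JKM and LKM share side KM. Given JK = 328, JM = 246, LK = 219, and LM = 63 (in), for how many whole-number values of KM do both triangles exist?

125

From triangle JKM: 82 < KM < 574.
From triangle LKM: 156 < KM < 282.
Intersection: 156 < KM < 282, so integers 157 through 281: 125 values.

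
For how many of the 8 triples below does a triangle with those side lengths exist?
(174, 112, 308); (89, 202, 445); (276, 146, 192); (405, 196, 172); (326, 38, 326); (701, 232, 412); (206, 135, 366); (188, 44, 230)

3

(112,174,308): 112+174 ≤ 308 → not valid
(89,202,445): 89+202 ≤ 445 → not valid
(146,192,276): 146+192 > 276 → valid
(172,196,405): 172+196 ≤ 405 → not valid
(38,326,326): 38+326 > 326 → valid
(232,412,701): 232+412 ≤ 701 → not valid
(135,206,366): 135+206 ≤ 366 → not valid
(44,188,230): 44+188 > 230 → valid
3 of the 8 triples form a triangle.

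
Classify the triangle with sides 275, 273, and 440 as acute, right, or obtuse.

obtuse

Compare the square of the longest side to the sum of squares of the other two: 273² + 275² = 150154 < 193600 = 440².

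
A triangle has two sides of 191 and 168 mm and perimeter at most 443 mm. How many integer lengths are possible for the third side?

61

Triangle inequality: 23 < x < 359. Perimeter ≤ 443 gives x ≤ 443 − 191 − 168 = 84.
So 23 < x ≤ 84; integers 24 through 84: 61 values.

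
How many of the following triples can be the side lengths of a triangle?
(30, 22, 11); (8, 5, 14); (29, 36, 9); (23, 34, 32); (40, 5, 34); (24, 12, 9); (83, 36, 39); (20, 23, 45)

(11,22,30): 11+22 > 30 → valid
(5,8,14): 5+8 ≤ 14 → not valid
(9,29,36): 9+29 > 36 → valid
(23,32,34): 23+32 > 34 → valid
(5,34,40): 5+34 ≤ 40 → not valid
(9,12,24): 9+12 ≤ 24 → not valid
(36,39,83): 36+39 ≤ 83 → not valid
(20,23,45): 20+23 ≤ 45 → not valid
3 of the 8 triples form a triangle.

3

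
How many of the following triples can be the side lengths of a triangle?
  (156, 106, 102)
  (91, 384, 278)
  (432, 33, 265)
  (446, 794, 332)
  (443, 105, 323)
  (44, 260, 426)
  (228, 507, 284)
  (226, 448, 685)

2

(102,106,156): 102+106 > 156 → valid
(91,278,384): 91+278 ≤ 384 → not valid
(33,265,432): 33+265 ≤ 432 → not valid
(332,446,794): 332+446 ≤ 794 → not valid
(105,323,443): 105+323 ≤ 443 → not valid
(44,260,426): 44+260 ≤ 426 → not valid
(228,284,507): 228+284 > 507 → valid
(226,448,685): 226+448 ≤ 685 → not valid
2 of the 8 triples form a triangle.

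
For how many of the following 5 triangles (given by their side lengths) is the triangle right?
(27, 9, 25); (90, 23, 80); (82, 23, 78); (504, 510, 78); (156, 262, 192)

1

(27,9,25): 9²+25² = 706 < 729 = 27² → obtuse
(90,23,80): 23²+80² = 6929 < 8100 = 90² → obtuse
(82,23,78): 23²+78² = 6613 < 6724 = 82² → obtuse
(504,510,78): 78²+504² = 260100 = 510² → right
(156,262,192): 156²+192² = 61200 < 68644 = 262² → obtuse
1 of the 5 is right.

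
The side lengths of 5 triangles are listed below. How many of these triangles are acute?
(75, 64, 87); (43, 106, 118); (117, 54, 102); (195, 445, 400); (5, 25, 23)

(75,64,87): 64²+75² = 9721 > 7569 = 87² → acute
(43,106,118): 43²+106² = 13085 < 13924 = 118² → obtuse
(117,54,102): 54²+102² = 13320 < 13689 = 117² → obtuse
(195,445,400): 195²+400² = 198025 = 445² → right
(5,25,23): 5²+23² = 554 < 625 = 25² → obtuse
1 of the 5 is acute.

1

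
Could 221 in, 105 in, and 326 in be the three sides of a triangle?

The two shorter sides sum to 326, exactly equal to the longest side 326.
That gives only a degenerate (flat) triangle — the inequality must be strict.

No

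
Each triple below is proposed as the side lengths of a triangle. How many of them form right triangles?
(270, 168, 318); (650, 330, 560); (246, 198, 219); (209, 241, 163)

2

(270,168,318): 168²+270² = 101124 = 318² → right
(650,330,560): 330²+560² = 422500 = 650² → right
(246,198,219): 198²+219² = 87165 > 60516 = 246² → acute
(209,241,163): 163²+209² = 70250 > 58081 = 241² → acute
2 of the 4 are right.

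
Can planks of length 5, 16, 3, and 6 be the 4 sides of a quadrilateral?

For a quadrilateral, each side must be shorter than the sum of the others.
Here the longest side is 16, but the remaining 3 sides sum to only 14.

No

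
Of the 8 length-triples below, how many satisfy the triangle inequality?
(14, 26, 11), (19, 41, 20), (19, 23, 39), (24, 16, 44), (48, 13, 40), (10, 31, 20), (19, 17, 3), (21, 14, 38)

(11,14,26): 11+14 ≤ 26 → not valid
(19,20,41): 19+20 ≤ 41 → not valid
(19,23,39): 19+23 > 39 → valid
(16,24,44): 16+24 ≤ 44 → not valid
(13,40,48): 13+40 > 48 → valid
(10,20,31): 10+20 ≤ 31 → not valid
(3,17,19): 3+17 > 19 → valid
(14,21,38): 14+21 ≤ 38 → not valid
3 of the 8 triples form a triangle.

3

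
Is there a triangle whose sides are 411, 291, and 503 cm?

Yes

The longest side is 503, and the other two sum to 702.
Since 702 > 503, the triangle inequality holds.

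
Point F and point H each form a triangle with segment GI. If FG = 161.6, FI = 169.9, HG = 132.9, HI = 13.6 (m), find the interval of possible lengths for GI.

From triangle FGI: |161.6 − 169.9| < GI < 161.6 + 169.9, i.e. 8.3 < GI < 331.5.
From triangle HGI: 119.3 < GI < 146.5.
Both must hold, so GI lies in the intersection.

119.3 < GI < 146.5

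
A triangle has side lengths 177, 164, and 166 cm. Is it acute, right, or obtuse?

Compare the square of the longest side to the sum of squares of the other two: 164² + 166² = 54452 > 31329 = 177².

acute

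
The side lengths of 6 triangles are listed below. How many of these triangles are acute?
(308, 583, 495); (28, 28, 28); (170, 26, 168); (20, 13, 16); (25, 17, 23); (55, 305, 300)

(308,583,495): 308²+495² = 339889 = 583² → right
(28,28,28): 28²+28² = 1568 > 784 = 28² → acute
(170,26,168): 26²+168² = 28900 = 170² → right
(20,13,16): 13²+16² = 425 > 400 = 20² → acute
(25,17,23): 17²+23² = 818 > 625 = 25² → acute
(55,305,300): 55²+300² = 93025 = 305² → right
3 of the 6 are acute.

3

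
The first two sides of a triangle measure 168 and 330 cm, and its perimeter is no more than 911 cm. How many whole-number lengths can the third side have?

Triangle inequality: 162 < x < 498. Perimeter ≤ 911 gives x ≤ 911 − 168 − 330 = 413.
So 162 < x ≤ 413; integers 163 through 413: 251 values.

251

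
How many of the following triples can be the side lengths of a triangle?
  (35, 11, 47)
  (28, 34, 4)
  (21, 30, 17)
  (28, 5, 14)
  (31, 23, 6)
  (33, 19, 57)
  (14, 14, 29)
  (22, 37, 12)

1

(11,35,47): 11+35 ≤ 47 → not valid
(4,28,34): 4+28 ≤ 34 → not valid
(17,21,30): 17+21 > 30 → valid
(5,14,28): 5+14 ≤ 28 → not valid
(6,23,31): 6+23 ≤ 31 → not valid
(19,33,57): 19+33 ≤ 57 → not valid
(14,14,29): 14+14 ≤ 29 → not valid
(12,22,37): 12+22 ≤ 37 → not valid
1 of the 8 triples forms a triangle.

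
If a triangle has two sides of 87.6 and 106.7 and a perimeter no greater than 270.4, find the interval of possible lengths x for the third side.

Triangle inequality alone gives 19.1 < x < 194.3.
The perimeter condition gives x ≤ 270.4 − 87.6 − 106.7 = 76.1.
Intersecting the two: 19.1 < x ≤ 76.1.

19.1 < x ≤ 76.1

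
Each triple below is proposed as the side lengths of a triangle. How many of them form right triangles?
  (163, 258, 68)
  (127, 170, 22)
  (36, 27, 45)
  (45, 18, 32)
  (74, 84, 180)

1

(163,258,68): 68+163 ≤ 258, not a triangle
(127,170,22): 22+127 ≤ 170, not a triangle
(36,27,45): 27²+36² = 2025 = 45² → right
(45,18,32): 18²+32² = 1348 < 2025 = 45² → obtuse
(74,84,180): 74+84 ≤ 180, not a triangle
1 of the 5 is right.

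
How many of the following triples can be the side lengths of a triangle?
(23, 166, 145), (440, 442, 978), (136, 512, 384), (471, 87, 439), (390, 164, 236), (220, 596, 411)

(23,145,166): 23+145 > 166 → valid
(440,442,978): 440+442 ≤ 978 → not valid
(136,384,512): 136+384 > 512 → valid
(87,439,471): 87+439 > 471 → valid
(164,236,390): 164+236 > 390 → valid
(220,411,596): 220+411 > 596 → valid
5 of the 6 triples form a triangle.

5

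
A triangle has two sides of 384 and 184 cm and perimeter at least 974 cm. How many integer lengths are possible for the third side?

Triangle inequality: 200 < x < 568. Perimeter ≥ 974 gives x ≥ 974 − 384 − 184 = 406.
So 406 ≤ x < 568; integers 406 through 567: 162 values.

162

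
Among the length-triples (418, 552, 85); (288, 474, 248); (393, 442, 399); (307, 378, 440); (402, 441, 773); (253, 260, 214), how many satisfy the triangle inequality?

(85,418,552): 85+418 ≤ 552 → not valid
(248,288,474): 248+288 > 474 → valid
(393,399,442): 393+399 > 442 → valid
(307,378,440): 307+378 > 440 → valid
(402,441,773): 402+441 > 773 → valid
(214,253,260): 214+253 > 260 → valid
5 of the 6 triples form a triangle.

5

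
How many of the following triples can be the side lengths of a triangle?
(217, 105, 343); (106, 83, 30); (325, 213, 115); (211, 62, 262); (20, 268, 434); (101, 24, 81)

4

(105,217,343): 105+217 ≤ 343 → not valid
(30,83,106): 30+83 > 106 → valid
(115,213,325): 115+213 > 325 → valid
(62,211,262): 62+211 > 262 → valid
(20,268,434): 20+268 ≤ 434 → not valid
(24,81,101): 24+81 > 101 → valid
4 of the 6 triples form a triangle.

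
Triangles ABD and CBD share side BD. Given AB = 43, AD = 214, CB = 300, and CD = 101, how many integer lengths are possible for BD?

57

From triangle ABD: 171 < BD < 257.
From triangle CBD: 199 < BD < 401.
Intersection: 199 < BD < 257, so integers 200 through 256: 57 values.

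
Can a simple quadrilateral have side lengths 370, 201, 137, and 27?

For a quadrilateral, each side must be shorter than the sum of the others.
Here the longest side is 370, but the remaining 3 sides sum to only 365.

No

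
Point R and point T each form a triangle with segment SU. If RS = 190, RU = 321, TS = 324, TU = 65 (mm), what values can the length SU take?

259 < SU < 389

From triangle RSU: |190 − 321| < SU < 190 + 321, i.e. 131 < SU < 511.
From triangle TSU: 259 < SU < 389.
Both must hold, so SU lies in the intersection.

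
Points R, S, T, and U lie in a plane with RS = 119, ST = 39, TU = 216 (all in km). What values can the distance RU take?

The maximum is all hops collinear in one direction: 119 + 39 + 216 = 374.
The longest hop is 216; the others sum to 158. Folding the others back against it leaves at least 216 − 158 = 58.

58 ≤ RU ≤ 374 km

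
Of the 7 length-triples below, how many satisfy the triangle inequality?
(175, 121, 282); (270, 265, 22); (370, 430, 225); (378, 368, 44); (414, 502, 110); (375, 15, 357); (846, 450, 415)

(121,175,282): 121+175 > 282 → valid
(22,265,270): 22+265 > 270 → valid
(225,370,430): 225+370 > 430 → valid
(44,368,378): 44+368 > 378 → valid
(110,414,502): 110+414 > 502 → valid
(15,357,375): 15+357 ≤ 375 → not valid
(415,450,846): 415+450 > 846 → valid
6 of the 7 triples form a triangle.

6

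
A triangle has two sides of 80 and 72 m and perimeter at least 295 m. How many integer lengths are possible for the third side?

Triangle inequality: 8 < x < 152. Perimeter ≥ 295 gives x ≥ 295 − 80 − 72 = 143.
So 143 ≤ x < 152; integers 143 through 151: 9 values.

9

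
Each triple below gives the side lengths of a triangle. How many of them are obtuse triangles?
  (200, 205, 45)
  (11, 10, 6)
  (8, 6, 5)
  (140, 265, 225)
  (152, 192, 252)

2

(200,205,45): 45²+200² = 42025 = 205² → right
(11,10,6): 6²+10² = 136 > 121 = 11² → acute
(8,6,5): 5²+6² = 61 < 64 = 8² → obtuse
(140,265,225): 140²+225² = 70225 = 265² → right
(152,192,252): 152²+192² = 59968 < 63504 = 252² → obtuse
2 of the 5 are obtuse.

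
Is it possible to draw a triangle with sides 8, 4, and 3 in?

No

The longest side is 8, but the other two sum to only 7.
7 < 8, so the triangle inequality fails.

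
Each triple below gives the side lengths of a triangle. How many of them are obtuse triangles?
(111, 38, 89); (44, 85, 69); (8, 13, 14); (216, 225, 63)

2

(111,38,89): 38²+89² = 9365 < 12321 = 111² → obtuse
(44,85,69): 44²+69² = 6697 < 7225 = 85² → obtuse
(8,13,14): 8²+13² = 233 > 196 = 14² → acute
(216,225,63): 63²+216² = 50625 = 225² → right
2 of the 4 are obtuse.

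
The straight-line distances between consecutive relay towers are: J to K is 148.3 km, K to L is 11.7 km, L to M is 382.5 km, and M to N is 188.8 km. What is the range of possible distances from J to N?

The maximum is all hops collinear in one direction: 148.3 + 11.7 + 382.5 + 188.8 = 731.3.
The longest hop is 382.5; the others sum to 348.8. Folding the others back against it leaves at least 382.5 − 348.8 = 33.7.

33.7 ≤ JN ≤ 731.3 km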